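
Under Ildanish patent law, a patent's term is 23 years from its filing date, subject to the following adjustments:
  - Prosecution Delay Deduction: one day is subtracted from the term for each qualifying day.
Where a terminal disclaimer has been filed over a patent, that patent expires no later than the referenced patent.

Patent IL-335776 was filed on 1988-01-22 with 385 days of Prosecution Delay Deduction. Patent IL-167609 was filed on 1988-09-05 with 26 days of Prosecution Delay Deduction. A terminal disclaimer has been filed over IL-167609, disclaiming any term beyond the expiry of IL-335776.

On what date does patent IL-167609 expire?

January 2, 2010

Natural term of IL-167609:
  Base: filing + 23 years → 5 September 2011.
  Prosecution Delay Deduction: −26 days → 10 August 2011.
Expiry of referenced patent IL-335776:
  Base: filing + 23 years → 22 January 2011.
  Prosecution Delay Deduction: −385 days → 2 January 2010.
Terminal disclaimer: IL-167609 expires on the earlier of 10 August 2011 and 2 January 2010.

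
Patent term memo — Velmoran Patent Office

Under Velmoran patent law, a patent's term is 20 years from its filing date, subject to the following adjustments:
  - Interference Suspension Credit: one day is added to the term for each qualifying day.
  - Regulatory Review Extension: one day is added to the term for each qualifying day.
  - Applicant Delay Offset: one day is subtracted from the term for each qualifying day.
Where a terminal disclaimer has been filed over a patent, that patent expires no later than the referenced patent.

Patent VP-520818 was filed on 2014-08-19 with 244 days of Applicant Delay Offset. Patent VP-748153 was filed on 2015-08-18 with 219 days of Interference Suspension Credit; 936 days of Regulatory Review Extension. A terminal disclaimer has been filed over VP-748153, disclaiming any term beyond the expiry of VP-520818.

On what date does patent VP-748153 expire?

December 18, 2033

Natural term of VP-748153:
  Base: filing + 20 years → 18 August 2035.
  Interference Suspension Credit: +219 days → 24 March 2036.
  Regulatory Review Extension: +936 days → 16 October 2038.
Expiry of referenced patent VP-520818:
  Base: filing + 20 years → 19 August 2034.
  Applicant Delay Offset: −244 days → 18 December 2033.
Terminal disclaimer: VP-748153 expires on the earlier of 16 October 2038 and 18 December 2033.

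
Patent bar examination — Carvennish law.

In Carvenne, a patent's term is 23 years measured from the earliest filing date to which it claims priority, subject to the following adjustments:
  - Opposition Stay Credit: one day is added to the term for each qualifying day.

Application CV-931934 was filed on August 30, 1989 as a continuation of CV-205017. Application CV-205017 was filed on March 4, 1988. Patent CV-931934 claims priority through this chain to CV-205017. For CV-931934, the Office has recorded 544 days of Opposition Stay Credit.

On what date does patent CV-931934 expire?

August 29, 2012

Earliest priority filing: 4 March 1988.
Base term: 4 March 1988 + 23 years → 4 March 2011.
Opposition Stay Credit: +544 days → 29 August 2012.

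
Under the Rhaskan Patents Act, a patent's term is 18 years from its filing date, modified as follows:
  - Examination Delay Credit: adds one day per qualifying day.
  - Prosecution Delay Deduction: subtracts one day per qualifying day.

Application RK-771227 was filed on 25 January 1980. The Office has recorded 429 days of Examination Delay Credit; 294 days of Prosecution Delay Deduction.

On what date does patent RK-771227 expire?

Base term: filing date + 18 years → 25 January 1998.
Examination Delay Credit: +429 days → 30 March 1999.
Prosecution Delay Deduction: −294 days → 9 June 1998.

June 9, 1998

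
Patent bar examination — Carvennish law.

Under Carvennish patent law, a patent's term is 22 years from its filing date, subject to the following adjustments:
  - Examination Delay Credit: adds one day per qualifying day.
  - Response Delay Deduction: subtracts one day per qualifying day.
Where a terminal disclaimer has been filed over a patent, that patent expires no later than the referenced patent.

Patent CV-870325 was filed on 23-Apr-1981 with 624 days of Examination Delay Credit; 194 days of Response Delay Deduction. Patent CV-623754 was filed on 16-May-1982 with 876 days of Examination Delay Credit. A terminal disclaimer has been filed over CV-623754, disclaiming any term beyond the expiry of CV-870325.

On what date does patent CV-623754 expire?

Natural term of CV-623754:
  Base: filing + 22 years → 16 May 2004.
  Examination Delay Credit: +876 days → 9 October 2006.
Expiry of referenced patent CV-870325:
  Base: filing + 22 years → 23 April 2003.
  Examination Delay Credit: +624 days → 6 January 2005.
  Response Delay Deduction: −194 days → 26 June 2004.
Terminal disclaimer: CV-623754 expires on the earlier of 9 October 2006 and 26 June 2004.

June 26, 2004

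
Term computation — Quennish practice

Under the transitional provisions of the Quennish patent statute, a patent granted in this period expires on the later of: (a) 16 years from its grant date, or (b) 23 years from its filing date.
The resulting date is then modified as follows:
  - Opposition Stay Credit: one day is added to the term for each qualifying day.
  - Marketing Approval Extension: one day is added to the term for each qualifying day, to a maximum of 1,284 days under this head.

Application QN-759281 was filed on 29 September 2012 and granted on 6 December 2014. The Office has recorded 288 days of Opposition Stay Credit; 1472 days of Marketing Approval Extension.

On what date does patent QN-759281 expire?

(a) grant + 16 years → 6 December 2030.
(b) filing + 23 years → 29 September 2035.
Later of the two: 29 September 2035.
Opposition Stay Credit: +288 days → 13 July 2036.
Marketing Approval Extension: 1472 days claimed exceeds the 1284-day cap, so +1284 days → 18 January 2040.

2040-01-18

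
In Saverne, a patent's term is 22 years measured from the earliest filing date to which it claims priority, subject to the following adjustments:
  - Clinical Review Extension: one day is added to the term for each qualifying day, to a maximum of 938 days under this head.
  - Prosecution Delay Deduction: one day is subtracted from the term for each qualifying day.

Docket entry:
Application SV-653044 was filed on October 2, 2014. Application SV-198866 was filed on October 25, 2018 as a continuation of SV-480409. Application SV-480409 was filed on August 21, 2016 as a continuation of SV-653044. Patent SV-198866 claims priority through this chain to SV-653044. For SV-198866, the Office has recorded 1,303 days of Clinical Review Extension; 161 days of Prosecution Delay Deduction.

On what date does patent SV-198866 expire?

November 18, 2038

Earliest priority filing: 2 October 2014.
Base term: 2 October 2014 + 22 years → 2 October 2036.
Clinical Review Extension: 1303 days claimed exceeds the 938-day cap, so +938 days → 28 April 2039.
Prosecution Delay Deduction: −161 days → 18 November 2038.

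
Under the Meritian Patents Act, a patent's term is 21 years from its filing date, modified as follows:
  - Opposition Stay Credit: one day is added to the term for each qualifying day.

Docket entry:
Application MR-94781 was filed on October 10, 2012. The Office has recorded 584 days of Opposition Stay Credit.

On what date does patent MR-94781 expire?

Base term: filing date + 21 years → 10 October 2033.
Opposition Stay Credit: +584 days → 17 May 2035.

2035-05-17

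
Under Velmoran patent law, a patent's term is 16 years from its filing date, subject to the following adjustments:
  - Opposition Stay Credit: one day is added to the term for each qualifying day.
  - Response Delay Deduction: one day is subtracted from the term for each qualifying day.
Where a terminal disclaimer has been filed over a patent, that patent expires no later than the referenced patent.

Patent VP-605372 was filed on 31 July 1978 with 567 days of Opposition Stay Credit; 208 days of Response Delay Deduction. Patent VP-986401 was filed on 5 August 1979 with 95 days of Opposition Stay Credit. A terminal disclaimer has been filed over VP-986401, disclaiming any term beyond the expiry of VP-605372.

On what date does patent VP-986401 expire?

Natural term of VP-986401:
  Base: filing + 16 years → 5 August 1995.
  Opposition Stay Credit: +95 days → 8 November 1995.
Expiry of referenced patent VP-605372:
  Base: filing + 16 years → 31 July 1994.
  Opposition Stay Credit: +567 days → 18 February 1996.
  Response Delay Deduction: −208 days → 25 July 1995.
Terminal disclaimer: VP-986401 expires on the earlier of 8 November 1995 and 25 July 1995.

July 25, 1995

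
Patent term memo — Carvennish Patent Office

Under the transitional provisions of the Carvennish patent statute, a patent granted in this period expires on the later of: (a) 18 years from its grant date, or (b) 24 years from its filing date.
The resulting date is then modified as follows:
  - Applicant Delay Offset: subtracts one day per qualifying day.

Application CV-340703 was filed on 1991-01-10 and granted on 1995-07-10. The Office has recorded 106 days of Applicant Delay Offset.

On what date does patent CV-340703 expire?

(a) grant + 18 years → 10 July 2013.
(b) filing + 24 years → 10 January 2015.
Later of the two: 10 January 2015.
Applicant Delay Offset: −106 days → 26 September 2014.

September 26, 2014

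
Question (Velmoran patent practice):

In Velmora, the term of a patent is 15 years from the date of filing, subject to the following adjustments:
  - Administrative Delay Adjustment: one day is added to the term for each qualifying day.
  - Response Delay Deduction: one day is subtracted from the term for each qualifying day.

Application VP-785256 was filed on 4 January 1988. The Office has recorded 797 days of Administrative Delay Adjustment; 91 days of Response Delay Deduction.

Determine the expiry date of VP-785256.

December 10, 2004

Base term: filing date + 15 years → 4 January 2003.
Administrative Delay Adjustment: +797 days → 11 March 2005.
Response Delay Deduction: −91 days → 10 December 2004.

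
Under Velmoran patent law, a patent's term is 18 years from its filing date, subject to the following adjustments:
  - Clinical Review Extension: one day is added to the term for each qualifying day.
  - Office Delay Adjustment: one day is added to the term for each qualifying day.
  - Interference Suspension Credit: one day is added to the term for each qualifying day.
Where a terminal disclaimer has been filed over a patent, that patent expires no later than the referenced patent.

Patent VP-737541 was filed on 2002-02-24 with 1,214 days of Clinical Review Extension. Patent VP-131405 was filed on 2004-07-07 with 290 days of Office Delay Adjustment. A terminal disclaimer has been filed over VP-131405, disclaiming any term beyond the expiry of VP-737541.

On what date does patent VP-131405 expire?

2023-04-23

Natural term of VP-131405:
  Base: filing + 18 years → 7 July 2022.
  Office Delay Adjustment: +290 days → 23 April 2023.
Expiry of referenced patent VP-737541:
  Base: filing + 18 years → 24 February 2020.
  Clinical Review Extension: +1214 days → 22 June 2023.
Terminal disclaimer: VP-131405 expires on the earlier of 23 April 2023 and 22 June 2023.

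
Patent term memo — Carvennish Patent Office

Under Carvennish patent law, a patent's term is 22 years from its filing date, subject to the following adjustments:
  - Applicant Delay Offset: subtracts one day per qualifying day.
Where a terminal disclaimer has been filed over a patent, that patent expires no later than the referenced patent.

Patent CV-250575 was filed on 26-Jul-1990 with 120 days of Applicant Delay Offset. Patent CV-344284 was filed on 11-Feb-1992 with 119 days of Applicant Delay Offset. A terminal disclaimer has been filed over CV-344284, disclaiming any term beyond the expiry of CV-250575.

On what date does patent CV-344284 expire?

March 28, 2012

Natural term of CV-344284:
  Base: filing + 22 years → 11 February 2014.
  Applicant Delay Offset: −119 days → 15 October 2013.
Expiry of referenced patent CV-250575:
  Base: filing + 22 years → 26 July 2012.
  Applicant Delay Offset: −120 days → 28 March 2012.
Terminal disclaimer: CV-344284 expires on the earlier of 15 October 2013 and 28 March 2012.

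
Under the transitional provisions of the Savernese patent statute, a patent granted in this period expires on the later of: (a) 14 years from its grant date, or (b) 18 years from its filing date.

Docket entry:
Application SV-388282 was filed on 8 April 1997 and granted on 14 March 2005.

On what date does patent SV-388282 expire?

(a) grant + 14 years → 14 March 2019.
(b) filing + 18 years → 8 April 2015.
Later of the two: 14 March 2019.

2019-03-14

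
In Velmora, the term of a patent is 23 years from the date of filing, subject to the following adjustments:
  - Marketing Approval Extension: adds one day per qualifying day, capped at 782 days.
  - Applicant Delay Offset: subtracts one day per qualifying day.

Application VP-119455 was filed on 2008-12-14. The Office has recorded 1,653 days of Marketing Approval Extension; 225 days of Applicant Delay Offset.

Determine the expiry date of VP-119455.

June 23, 2033

Base term: filing date + 23 years → 14 December 2031.
Marketing Approval Extension: 1653 days claimed exceeds the 782-day cap, so +782 days → 3 February 2034.
Applicant Delay Offset: −225 days → 23 June 2033.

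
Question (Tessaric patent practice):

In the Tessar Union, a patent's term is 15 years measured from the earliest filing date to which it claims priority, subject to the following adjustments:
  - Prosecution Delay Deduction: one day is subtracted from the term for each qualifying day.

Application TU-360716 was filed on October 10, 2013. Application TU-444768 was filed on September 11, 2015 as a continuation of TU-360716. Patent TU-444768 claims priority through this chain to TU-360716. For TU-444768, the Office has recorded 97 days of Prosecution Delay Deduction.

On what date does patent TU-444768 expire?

2028-07-05

Earliest priority filing: 10 October 2013.
Base term: 10 October 2013 + 15 years → 10 October 2028.
Prosecution Delay Deduction: −97 days → 5 July 2028.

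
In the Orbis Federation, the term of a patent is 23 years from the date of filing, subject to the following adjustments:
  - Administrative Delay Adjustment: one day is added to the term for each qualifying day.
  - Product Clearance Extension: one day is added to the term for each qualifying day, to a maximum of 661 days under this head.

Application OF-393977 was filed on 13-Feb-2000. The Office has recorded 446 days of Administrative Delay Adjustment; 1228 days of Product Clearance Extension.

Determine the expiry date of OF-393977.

Base term: filing date + 23 years → 13 February 2023.
Administrative Delay Adjustment: +446 days → 4 May 2024.
Product Clearance Extension: 1228 days claimed exceeds the 661-day cap, so +661 days → 24 February 2026.

February 24, 2026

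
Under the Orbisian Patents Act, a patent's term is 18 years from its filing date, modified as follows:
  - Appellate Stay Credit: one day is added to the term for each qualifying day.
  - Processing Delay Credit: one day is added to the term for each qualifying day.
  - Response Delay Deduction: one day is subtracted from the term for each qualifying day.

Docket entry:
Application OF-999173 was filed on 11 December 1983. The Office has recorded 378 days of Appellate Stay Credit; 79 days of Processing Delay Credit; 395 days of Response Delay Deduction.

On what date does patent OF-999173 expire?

February 11, 2002

Base term: filing date + 18 years → 11 December 2001.
Appellate Stay Credit: +378 days → 24 December 2002.
Processing Delay Credit: +79 days → 13 March 2003.
Response Delay Deduction: −395 days → 11 February 2002.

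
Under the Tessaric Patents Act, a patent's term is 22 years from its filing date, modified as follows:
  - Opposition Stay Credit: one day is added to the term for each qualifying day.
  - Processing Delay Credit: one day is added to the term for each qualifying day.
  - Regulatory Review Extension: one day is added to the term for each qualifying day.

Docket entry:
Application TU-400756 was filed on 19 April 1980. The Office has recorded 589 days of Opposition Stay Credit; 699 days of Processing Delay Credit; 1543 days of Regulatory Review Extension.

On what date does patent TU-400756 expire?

Base term: filing date + 22 years → 19 April 2002.
Opposition Stay Credit: +589 days → 29 November 2003.
Processing Delay Credit: +699 days → 28 October 2005.
Regulatory Review Extension: +1543 days → 18 January 2010.

2010-01-18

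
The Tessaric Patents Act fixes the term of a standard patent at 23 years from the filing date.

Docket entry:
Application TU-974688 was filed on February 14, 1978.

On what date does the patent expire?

Filing date + 23 years → 14 February 2001.

2001-02-14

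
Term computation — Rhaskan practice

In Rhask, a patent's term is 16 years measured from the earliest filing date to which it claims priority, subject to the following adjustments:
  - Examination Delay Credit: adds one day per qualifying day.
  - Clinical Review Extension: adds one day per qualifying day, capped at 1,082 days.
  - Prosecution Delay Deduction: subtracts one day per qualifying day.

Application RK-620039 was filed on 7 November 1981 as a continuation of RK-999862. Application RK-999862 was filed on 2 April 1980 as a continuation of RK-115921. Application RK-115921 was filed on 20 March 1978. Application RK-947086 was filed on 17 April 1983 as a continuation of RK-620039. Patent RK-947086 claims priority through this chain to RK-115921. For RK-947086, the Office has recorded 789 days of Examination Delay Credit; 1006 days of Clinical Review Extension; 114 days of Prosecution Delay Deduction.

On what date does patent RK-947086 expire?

1998-10-26

Earliest priority filing: 20 March 1978.
Base term: 20 March 1978 + 16 years → 20 March 1994.
Examination Delay Credit: +789 days → 17 May 1996.
Clinical Review Extension: 1006 days (within the 1082-day cap) → +1006 days → 17 February 1999.
Prosecution Delay Deduction: −114 days → 26 October 1998.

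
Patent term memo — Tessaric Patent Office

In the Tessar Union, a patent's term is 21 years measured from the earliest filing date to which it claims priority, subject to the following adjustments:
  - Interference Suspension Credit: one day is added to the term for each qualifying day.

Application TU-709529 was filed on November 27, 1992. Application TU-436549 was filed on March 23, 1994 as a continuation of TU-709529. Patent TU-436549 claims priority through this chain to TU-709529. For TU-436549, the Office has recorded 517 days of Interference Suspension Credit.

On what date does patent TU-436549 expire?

April 28, 2015

Earliest priority filing: 27 November 1992.
Base term: 27 November 1992 + 21 years → 27 November 2013.
Interference Suspension Credit: +517 days → 28 April 2015.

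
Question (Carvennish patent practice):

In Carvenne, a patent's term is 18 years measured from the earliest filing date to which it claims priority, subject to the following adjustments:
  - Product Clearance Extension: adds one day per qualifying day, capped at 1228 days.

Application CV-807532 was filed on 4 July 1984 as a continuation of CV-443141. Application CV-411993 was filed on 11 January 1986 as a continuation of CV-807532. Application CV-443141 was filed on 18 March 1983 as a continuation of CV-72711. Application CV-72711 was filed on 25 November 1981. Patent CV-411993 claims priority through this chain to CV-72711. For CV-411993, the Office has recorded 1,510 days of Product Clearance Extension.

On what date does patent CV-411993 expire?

Earliest priority filing: 25 November 1981.
Base term: 25 November 1981 + 18 years → 25 November 1999.
Product Clearance Extension: 1510 days claimed exceeds the 1228-day cap, so +1228 days → 6 April 2003.

2003-04-06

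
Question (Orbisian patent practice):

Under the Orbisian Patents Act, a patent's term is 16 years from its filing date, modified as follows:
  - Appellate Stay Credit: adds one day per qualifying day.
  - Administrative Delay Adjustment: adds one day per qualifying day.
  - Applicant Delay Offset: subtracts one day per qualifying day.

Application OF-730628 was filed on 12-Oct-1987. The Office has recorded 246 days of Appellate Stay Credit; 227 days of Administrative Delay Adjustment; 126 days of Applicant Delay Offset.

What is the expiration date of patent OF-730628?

September 23, 2004

Base term: filing date + 16 years → 12 October 2003.
Appellate Stay Credit: +246 days → 14 June 2004.
Administrative Delay Adjustment: +227 days → 27 January 2005.
Applicant Delay Offset: −126 days → 23 September 2004.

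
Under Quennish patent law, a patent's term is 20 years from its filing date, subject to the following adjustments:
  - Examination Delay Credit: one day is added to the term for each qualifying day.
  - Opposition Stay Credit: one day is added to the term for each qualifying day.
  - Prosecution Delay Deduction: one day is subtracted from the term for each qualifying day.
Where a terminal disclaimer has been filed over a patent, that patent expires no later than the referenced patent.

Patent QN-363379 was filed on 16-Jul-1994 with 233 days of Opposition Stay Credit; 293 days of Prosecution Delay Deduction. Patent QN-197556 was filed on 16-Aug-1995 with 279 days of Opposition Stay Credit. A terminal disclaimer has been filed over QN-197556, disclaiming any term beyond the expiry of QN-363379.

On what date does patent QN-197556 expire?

2014-05-17

Natural term of QN-197556:
  Base: filing + 20 years → 16 August 2015.
  Opposition Stay Credit: +279 days → 21 May 2016.
Expiry of referenced patent QN-363379:
  Base: filing + 20 years → 16 July 2014.
  Opposition Stay Credit: +233 days → 6 March 2015.
  Prosecution Delay Deduction: −293 days → 17 May 2014.
Terminal disclaimer: QN-197556 expires on the earlier of 21 May 2016 and 17 May 2014.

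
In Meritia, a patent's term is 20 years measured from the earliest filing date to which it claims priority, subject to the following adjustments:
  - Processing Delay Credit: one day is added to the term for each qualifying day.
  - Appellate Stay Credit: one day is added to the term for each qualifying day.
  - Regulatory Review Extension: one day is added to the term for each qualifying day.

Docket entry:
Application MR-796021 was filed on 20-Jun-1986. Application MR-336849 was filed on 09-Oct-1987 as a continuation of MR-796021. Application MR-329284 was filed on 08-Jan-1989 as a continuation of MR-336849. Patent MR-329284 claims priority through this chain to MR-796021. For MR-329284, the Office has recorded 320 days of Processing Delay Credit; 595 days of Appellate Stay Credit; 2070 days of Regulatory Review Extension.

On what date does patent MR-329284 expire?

2014-08-22

Earliest priority filing: 20 June 1986.
Base term: 20 June 1986 + 20 years → 20 June 2006.
Processing Delay Credit: +320 days → 6 May 2007.
Appellate Stay Credit: +595 days → 21 December 2008.
Regulatory Review Extension: +2070 days → 22 August 2014.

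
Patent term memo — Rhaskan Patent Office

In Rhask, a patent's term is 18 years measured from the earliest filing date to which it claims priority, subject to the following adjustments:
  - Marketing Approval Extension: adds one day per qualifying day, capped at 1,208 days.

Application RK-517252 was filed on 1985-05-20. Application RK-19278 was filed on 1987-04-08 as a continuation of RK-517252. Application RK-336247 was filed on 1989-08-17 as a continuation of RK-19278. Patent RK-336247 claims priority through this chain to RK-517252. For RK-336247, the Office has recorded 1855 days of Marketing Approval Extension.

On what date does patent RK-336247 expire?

Earliest priority filing: 20 May 1985.
Base term: 20 May 1985 + 18 years → 20 May 2003.
Marketing Approval Extension: 1855 days claimed exceeds the 1208-day cap, so +1208 days → 9 September 2006.

September 9, 2006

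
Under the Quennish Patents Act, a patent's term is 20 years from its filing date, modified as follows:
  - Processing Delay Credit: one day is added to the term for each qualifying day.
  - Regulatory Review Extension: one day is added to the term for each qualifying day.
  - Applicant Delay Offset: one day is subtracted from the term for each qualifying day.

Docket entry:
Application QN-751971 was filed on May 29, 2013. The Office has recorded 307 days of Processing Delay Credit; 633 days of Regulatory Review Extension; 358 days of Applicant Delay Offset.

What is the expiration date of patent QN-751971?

Base term: filing date + 20 years → 29 May 2033.
Processing Delay Credit: +307 days → 1 April 2034.
Regulatory Review Extension: +633 days → 25 December 2035.
Applicant Delay Offset: −358 days → 1 January 2035.

2035-01-01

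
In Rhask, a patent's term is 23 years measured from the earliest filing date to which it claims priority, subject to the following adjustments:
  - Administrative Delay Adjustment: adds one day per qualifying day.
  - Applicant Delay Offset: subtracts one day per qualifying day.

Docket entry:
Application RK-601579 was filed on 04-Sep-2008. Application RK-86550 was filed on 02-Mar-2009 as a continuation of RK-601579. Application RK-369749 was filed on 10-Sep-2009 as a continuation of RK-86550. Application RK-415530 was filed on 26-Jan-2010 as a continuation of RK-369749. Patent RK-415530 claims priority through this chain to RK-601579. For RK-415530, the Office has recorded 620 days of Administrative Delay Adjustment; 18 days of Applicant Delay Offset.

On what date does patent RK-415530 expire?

Earliest priority filing: 4 September 2008.
Base term: 4 September 2008 + 23 years → 4 September 2031.
Administrative Delay Adjustment: +620 days → 16 May 2033.
Applicant Delay Offset: −18 days → 28 April 2033.

April 28, 2033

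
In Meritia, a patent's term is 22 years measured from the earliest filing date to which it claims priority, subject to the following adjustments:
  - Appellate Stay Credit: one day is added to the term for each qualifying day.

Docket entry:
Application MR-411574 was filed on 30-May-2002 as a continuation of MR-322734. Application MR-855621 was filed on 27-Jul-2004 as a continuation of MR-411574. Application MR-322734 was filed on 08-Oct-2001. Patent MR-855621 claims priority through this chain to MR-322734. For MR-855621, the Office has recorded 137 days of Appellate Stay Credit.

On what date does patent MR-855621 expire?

February 22, 2024

Earliest priority filing: 8 October 2001.
Base term: 8 October 2001 + 22 years → 8 October 2023.
Appellate Stay Credit: +137 days → 22 February 2024.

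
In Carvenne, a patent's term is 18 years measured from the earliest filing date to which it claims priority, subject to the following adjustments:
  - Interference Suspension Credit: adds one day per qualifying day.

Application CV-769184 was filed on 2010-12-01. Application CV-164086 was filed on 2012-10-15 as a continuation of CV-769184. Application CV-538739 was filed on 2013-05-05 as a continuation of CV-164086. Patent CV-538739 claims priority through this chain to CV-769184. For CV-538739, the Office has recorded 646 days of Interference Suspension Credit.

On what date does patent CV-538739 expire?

2030-09-08

Earliest priority filing: 1 December 2010.
Base term: 1 December 2010 + 18 years → 1 December 2028.
Interference Suspension Credit: +646 days → 8 September 2030.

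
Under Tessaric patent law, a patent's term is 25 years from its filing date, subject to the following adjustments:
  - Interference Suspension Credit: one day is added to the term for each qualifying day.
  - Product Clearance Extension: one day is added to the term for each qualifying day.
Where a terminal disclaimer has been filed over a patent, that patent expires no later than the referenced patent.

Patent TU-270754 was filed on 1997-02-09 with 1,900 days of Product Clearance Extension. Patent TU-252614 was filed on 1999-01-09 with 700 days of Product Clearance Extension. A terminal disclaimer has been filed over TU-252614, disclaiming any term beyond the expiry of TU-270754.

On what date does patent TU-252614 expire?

Natural term of TU-252614:
  Base: filing + 25 years → 9 January 2024.
  Product Clearance Extension: +700 days → 9 December 2025.
Expiry of referenced patent TU-270754:
  Base: filing + 25 years → 9 February 2022.
  Product Clearance Extension: +1900 days → 24 April 2027.
Terminal disclaimer: TU-252614 expires on the earlier of 9 December 2025 and 24 April 2027.

December 9, 2025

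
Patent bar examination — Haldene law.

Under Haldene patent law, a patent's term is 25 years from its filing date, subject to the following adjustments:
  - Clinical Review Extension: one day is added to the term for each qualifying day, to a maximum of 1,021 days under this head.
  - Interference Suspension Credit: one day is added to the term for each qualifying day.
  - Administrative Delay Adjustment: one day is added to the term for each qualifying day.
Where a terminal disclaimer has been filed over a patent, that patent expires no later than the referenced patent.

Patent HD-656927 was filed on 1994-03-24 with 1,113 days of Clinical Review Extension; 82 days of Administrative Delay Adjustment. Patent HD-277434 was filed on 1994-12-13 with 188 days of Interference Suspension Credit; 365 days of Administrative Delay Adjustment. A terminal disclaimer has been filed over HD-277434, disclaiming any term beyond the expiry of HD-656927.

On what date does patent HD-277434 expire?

Natural term of HD-277434:
  Base: filing + 25 years → 13 December 2019.
  Interference Suspension Credit: +188 days → 18 June 2020.
  Administrative Delay Adjustment: +365 days → 18 June 2021.
Expiry of referenced patent HD-656927:
  Base: filing + 25 years → 24 March 2019.
  Clinical Review Extension: 1113 days claimed exceeds the 1021-day cap, so +1021 days → 8 January 2022.
  Administrative Delay Adjustment: +82 days → 31 March 2022.
Terminal disclaimer: HD-277434 expires on the earlier of 18 June 2021 and 31 March 2022.

June 18, 2021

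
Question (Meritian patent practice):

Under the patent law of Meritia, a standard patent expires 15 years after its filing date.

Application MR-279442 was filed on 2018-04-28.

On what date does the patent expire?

2033-04-28

Filing date + 15 years → 28 April 2033.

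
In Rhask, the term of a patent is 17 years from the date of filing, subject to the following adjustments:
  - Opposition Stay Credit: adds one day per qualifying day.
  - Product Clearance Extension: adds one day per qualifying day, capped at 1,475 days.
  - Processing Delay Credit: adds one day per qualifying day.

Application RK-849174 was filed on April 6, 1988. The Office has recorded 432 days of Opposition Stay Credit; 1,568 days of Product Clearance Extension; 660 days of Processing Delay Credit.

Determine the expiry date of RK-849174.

Base term: filing date + 17 years → 6 April 2005.
Opposition Stay Credit: +432 days → 12 June 2006.
Product Clearance Extension: 1568 days claimed exceeds the 1475-day cap, so +1475 days → 26 June 2010.
Processing Delay Credit: +660 days → 16 April 2012.

April 16, 2012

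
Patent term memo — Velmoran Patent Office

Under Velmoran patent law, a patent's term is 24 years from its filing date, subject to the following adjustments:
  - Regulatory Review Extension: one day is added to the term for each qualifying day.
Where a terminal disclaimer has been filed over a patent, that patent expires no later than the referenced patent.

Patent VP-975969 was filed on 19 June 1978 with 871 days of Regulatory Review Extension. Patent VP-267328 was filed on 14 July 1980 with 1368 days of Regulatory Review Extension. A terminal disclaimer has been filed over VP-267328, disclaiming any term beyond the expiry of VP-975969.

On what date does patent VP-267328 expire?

Natural term of VP-267328:
  Base: filing + 24 years → 14 July 2004.
  Regulatory Review Extension: +1368 days → 12 April 2008.
Expiry of referenced patent VP-975969:
  Base: filing + 24 years → 19 June 2002.
  Regulatory Review Extension: +871 days → 6 November 2004.
Terminal disclaimer: VP-267328 expires on the earlier of 12 April 2008 and 6 November 2004.

2004-11-06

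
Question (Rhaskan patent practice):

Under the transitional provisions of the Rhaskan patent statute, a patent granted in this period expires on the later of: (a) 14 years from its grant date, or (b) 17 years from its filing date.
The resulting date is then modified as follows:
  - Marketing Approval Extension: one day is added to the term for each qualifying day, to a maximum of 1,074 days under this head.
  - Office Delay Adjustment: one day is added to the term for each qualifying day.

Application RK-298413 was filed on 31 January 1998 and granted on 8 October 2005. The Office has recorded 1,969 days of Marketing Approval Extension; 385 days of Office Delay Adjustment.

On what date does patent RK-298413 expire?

2023-10-06

(a) grant + 14 years → 8 October 2019.
(b) filing + 17 years → 31 January 2015.
Later of the two: 8 October 2019.
Marketing Approval Extension: 1969 days claimed exceeds the 1074-day cap, so +1074 days → 16 September 2022.
Office Delay Adjustment: +385 days → 6 October 2023.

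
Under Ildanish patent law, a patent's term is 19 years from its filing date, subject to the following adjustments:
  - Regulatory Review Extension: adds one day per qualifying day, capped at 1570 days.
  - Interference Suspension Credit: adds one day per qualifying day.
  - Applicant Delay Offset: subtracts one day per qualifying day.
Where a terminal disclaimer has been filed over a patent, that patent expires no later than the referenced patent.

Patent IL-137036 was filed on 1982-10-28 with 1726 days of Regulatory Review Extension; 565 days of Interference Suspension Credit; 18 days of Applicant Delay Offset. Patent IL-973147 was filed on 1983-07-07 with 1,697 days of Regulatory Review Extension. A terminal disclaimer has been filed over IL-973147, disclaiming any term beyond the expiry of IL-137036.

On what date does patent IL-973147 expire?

October 24, 2006

Natural term of IL-973147:
  Base: filing + 19 years → 7 July 2002.
  Regulatory Review Extension: 1697 days claimed exceeds the 1570-day cap, so +1570 days → 24 October 2006.
Expiry of referenced patent IL-137036:
  Base: filing + 19 years → 28 October 2001.
  Regulatory Review Extension: 1726 days claimed exceeds the 1570-day cap, so +1570 days → 14 February 2006.
  Interference Suspension Credit: +565 days → 2 September 2007.
  Applicant Delay Offset: −18 days → 15 August 2007.
Terminal disclaimer: IL-973147 expires on the earlier of 24 October 2006 and 15 August 2007.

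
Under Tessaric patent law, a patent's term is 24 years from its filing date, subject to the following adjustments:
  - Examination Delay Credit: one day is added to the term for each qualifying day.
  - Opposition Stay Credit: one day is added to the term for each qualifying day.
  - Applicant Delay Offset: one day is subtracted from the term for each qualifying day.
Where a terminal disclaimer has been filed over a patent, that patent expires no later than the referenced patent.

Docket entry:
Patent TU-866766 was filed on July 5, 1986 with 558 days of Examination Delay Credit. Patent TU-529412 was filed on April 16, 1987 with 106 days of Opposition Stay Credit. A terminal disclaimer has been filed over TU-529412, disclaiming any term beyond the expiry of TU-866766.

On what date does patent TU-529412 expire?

July 31, 2011

Natural term of TU-529412:
  Base: filing + 24 years → 16 April 2011.
  Opposition Stay Credit: +106 days → 31 July 2011.
Expiry of referenced patent TU-866766:
  Base: filing + 24 years → 5 July 2010.
  Examination Delay Credit: +558 days → 14 January 2012.
Terminal disclaimer: TU-529412 expires on the earlier of 31 July 2011 and 14 January 2012.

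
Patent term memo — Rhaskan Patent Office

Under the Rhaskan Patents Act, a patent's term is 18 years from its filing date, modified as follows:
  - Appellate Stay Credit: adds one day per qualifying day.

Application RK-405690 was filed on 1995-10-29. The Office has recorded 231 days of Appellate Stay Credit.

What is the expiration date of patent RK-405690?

June 17, 2014

Base term: filing date + 18 years → 29 October 2013.
Appellate Stay Credit: +231 days → 17 June 2014.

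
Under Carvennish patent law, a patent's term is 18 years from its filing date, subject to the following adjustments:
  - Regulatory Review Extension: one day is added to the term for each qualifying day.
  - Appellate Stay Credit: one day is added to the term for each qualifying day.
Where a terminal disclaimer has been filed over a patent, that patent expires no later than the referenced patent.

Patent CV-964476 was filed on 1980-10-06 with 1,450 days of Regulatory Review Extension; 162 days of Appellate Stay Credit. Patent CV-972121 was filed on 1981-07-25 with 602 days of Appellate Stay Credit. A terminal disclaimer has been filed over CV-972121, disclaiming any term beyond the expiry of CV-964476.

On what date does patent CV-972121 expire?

March 18, 2001

Natural term of CV-972121:
  Base: filing + 18 years → 25 July 1999.
  Appellate Stay Credit: +602 days → 18 March 2001.
Expiry of referenced patent CV-964476:
  Base: filing + 18 years → 6 October 1998.
  Regulatory Review Extension: +1450 days → 25 September 2002.
  Appellate Stay Credit: +162 days → 6 March 2003.
Terminal disclaimer: CV-972121 expires on the earlier of 18 March 2001 and 6 March 2003.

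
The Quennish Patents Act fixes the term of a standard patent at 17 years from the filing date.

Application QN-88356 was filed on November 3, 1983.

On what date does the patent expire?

Filing date + 17 years → 3 November 2000.

2000-11-03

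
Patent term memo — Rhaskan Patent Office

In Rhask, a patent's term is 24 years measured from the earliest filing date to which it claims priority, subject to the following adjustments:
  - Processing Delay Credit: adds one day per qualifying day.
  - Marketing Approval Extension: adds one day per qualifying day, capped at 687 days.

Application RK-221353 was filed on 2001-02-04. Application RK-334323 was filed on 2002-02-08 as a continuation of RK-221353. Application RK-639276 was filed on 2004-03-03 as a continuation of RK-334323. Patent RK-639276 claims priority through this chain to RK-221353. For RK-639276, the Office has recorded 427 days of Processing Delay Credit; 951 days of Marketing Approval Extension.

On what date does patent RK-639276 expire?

Earliest priority filing: 4 February 2001.
Base term: 4 February 2001 + 24 years → 4 February 2025.
Processing Delay Credit: +427 days → 7 April 2026.
Marketing Approval Extension: 951 days claimed exceeds the 687-day cap, so +687 days → 23 February 2028.

2028-02-23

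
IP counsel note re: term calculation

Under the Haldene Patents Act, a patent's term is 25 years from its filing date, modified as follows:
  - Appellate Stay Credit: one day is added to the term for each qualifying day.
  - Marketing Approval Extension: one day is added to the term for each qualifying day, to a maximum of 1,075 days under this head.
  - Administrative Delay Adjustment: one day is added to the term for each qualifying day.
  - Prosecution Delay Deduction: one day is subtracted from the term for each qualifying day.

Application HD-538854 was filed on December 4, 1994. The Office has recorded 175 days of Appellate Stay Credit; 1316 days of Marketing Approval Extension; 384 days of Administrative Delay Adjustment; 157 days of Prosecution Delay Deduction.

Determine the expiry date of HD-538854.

December 20, 2023

Base term: filing date + 25 years → 4 December 2019.
Appellate Stay Credit: +175 days → 27 May 2020.
Marketing Approval Extension: 1316 days claimed exceeds the 1075-day cap, so +1075 days → 7 May 2023.
Administrative Delay Adjustment: +384 days → 25 May 2024.
Prosecution Delay Deduction: −157 days → 20 December 2023.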